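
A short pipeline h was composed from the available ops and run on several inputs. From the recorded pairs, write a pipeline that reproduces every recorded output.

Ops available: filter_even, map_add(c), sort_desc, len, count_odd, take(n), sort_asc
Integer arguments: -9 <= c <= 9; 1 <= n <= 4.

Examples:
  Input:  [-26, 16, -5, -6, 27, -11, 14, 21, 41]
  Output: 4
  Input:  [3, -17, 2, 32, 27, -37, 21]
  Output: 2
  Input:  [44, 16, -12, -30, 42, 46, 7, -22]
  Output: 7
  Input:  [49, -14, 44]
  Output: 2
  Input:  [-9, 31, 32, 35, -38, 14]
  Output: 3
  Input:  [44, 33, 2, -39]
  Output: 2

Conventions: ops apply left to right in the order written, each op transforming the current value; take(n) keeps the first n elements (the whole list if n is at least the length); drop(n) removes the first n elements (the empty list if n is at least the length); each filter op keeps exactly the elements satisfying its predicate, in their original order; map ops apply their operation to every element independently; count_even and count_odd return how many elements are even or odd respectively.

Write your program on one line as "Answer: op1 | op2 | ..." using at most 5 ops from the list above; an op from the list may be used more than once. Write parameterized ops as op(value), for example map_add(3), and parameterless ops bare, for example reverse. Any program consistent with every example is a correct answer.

sort_asc | map_add(-2) | filter_even | len

Check, running the answer program on each example:
  [-26, 16, -5, -6, 27, -11, 14, 21, 41] -> [-26, -11, -6, -5, 14, 16, 21, 27, 41] -> [-28, -13, -8, -7, 12, 14, 19, 25, 39] -> [-28, -8, 12, 14] -> 4
  [3, -17, 2, 32, 27, -37, 21] -> [-37, -17, 2, 3, 21, 27, 32] -> [-39, -19, 0, 1, 19, 25, 30] -> [0, 30] -> 2
  [44, 16, -12, -30, 42, 46, 7, -22] -> [-30, -22, -12, 7, 16, 42, 44, 46] -> [-32, -24, -14, 5, 14, 40, 42, 44] -> [-32, -24, -14, 14, 40, 42, 44] -> 7
  [49, -14, 44] -> [-14, 44, 49] -> [-16, 42, 47] -> [-16, 42] -> 2
  [-9, 31, 32, 35, -38, 14] -> [-38, -9, 14, 31, 32, 35] -> [-40, -11, 12, 29, 30, 33] -> [-40, 12, 30] -> 3
  [44, 33, 2, -39] -> [-39, 2, 33, 44] -> [-41, 0, 31, 42] -> [0, 42] -> 2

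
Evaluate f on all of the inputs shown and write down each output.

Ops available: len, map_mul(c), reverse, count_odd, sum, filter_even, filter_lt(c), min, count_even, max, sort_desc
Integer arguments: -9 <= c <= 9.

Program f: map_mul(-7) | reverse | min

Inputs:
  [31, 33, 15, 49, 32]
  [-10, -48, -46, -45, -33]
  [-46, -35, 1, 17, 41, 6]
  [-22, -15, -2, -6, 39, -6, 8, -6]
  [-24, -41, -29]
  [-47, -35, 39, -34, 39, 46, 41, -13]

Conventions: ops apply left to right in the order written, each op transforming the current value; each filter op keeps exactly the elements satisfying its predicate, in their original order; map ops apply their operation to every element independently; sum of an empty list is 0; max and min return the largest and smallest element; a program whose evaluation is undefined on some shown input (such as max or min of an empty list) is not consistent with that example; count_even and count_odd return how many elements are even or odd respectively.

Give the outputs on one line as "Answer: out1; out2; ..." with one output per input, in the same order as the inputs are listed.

-343; 70; -287; -273; 168; -322

Execution, op by op:
  [31, 33, 15, 49, 32] -> [-217, -231, -105, -343, -224] -> [-224, -343, -105, -231, -217] -> -343
  [-10, -48, -46, -45, -33] -> [70, 336, 322, 315, 231] -> [231, 315, 322, 336, 70] -> 70
  [-46, -35, 1, 17, 41, 6] -> [322, 245, -7, -119, -287, -42] -> [-42, -287, -119, -7, 245, 322] -> -287
  [-22, -15, -2, -6, 39, -6, 8, -6] -> [154, 105, 14, 42, -273, 42, -56, 42] -> [42, -56, 42, -273, 42, 14, 105, 154] -> -273
  [-24, -41, -29] -> [168, 287, 203] -> [203, 287, 168] -> 168
  [-47, -35, 39, -34, 39, 46, 41, -13] -> [329, 245, -273, 238, -273, -322, -287, 91] -> [91, -287, -322, -273, 238, -273, 245, 329] -> -322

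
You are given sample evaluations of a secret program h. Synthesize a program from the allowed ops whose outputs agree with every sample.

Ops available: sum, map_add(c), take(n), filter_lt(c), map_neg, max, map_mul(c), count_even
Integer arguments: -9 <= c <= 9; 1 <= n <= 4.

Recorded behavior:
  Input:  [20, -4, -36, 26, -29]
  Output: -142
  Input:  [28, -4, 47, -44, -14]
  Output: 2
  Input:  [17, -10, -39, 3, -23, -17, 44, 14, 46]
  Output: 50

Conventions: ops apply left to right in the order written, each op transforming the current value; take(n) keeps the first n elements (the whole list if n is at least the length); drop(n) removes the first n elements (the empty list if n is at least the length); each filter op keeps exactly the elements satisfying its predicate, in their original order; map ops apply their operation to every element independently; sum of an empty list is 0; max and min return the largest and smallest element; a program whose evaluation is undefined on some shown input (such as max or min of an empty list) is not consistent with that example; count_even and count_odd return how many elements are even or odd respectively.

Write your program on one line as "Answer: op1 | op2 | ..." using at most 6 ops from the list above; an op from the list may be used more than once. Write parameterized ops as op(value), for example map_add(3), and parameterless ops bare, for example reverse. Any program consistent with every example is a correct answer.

map_add(4) | map_add(-7) | map_mul(4) | map_add(2) | sum

Check, running the answer program on each example:
  [20, -4, -36, 26, -29] -> [24, 0, -32, 30, -25] -> [17, -7, -39, 23, -32] -> [68, -28, -156, 92, -128] -> [70, -26, -154, 94, -126] -> -142
  [28, -4, 47, -44, -14] -> [32, 0, 51, -40, -10] -> [25, -7, 44, -47, -17] -> [100, -28, 176, -188, -68] -> [102, -26, 178, -186, -66] -> 2
  [17, -10, -39, 3, -23, -17, 44, 14, 46] -> [21, -6, -35, 7, -19, -13, 48, 18, 50] -> [14, -13, -42, 0, -26, -20, 41, 11, 43] -> [56, -52, -168, 0, -104, -80, 164, 44, 172] -> [58, -50, -166, 2, -102, -78, 166, 46, 174] -> 50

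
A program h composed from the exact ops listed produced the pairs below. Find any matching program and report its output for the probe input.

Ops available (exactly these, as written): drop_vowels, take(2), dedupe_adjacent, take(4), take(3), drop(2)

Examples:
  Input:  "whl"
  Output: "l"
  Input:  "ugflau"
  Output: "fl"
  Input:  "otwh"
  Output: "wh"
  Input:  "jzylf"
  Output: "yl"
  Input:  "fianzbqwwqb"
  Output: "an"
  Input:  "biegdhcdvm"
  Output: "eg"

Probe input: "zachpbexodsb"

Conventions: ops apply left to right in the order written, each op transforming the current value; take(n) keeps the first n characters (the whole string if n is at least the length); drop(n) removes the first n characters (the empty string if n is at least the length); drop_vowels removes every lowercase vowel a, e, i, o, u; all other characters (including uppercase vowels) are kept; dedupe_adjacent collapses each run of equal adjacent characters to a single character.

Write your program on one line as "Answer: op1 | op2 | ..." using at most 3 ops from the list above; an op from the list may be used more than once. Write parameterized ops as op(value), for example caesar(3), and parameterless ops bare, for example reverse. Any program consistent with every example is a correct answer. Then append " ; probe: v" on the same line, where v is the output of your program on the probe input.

dedupe_adjacent | drop(2) | take(2) ; probe: "ch"

Check, running the answer program on each example:
  "whl" -> "whl" -> "l" -> "l"
  "ugflau" -> "ugflau" -> "flau" -> "fl"
  "otwh" -> "otwh" -> "wh" -> "wh"
  "jzylf" -> "jzylf" -> "ylf" -> "yl"
  "fianzbqwwqb" -> "fianzbqwqb" -> "anzbqwqb" -> "an"
  "biegdhcdvm" -> "biegdhcdvm" -> "egdhcdvm" -> "eg"
  probe: "zachpbexodsb" -> "zachpbexodsb" -> "chpbexodsb" -> "ch"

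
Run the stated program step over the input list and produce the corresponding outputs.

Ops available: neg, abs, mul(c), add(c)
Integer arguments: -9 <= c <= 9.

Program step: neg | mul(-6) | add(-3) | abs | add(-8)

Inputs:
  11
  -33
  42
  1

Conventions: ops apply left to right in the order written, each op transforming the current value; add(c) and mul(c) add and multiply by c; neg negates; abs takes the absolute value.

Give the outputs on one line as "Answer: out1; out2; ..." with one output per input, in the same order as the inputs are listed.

Execution, op by op:
  11 -> -11 -> 66 -> 63 -> 63 -> 55
  -33 -> 33 -> -198 -> -201 -> 201 -> 193
  42 -> -42 -> 252 -> 249 -> 249 -> 241
  1 -> -1 -> 6 -> 3 -> 3 -> -5

55; 193; 241; -5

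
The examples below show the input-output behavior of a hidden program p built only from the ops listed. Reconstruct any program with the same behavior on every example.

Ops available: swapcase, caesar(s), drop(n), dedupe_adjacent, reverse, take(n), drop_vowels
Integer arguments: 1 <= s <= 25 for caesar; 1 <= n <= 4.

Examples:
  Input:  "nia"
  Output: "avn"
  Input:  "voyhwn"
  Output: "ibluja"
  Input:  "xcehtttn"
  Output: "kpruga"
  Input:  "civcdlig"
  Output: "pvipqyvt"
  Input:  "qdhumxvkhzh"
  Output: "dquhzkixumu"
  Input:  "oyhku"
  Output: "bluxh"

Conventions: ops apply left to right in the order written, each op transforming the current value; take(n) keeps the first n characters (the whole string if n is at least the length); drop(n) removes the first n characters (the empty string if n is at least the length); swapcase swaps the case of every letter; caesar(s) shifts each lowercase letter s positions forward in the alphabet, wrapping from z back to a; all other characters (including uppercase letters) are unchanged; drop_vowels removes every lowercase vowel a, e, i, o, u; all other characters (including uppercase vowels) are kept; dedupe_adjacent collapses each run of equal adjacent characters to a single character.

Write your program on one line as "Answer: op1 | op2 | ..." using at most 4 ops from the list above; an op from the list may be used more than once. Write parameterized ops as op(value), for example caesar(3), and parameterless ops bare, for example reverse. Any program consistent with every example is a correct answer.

caesar(23) | caesar(13) | caesar(3) | dedupe_adjacent

Check, running the answer program on each example:
  "nia" -> "kfx" -> "xsk" -> "avn" -> "avn"
  "voyhwn" -> "slvetk" -> "fyirgx" -> "ibluja" -> "ibluja"
  "xcehtttn" -> "uzbeqqqk" -> "hmordddx" -> "kpruggga" -> "kpruga"
  "civcdlig" -> "zfszaifd" -> "msfmnvsq" -> "pvipqyvt" -> "pvipqyvt"
  "qdhumxvkhzh" -> "naerjushewe" -> "anrewhfurjr" -> "dquhzkixumu" -> "dquhzkixumu"
  "oyhku" -> "lvehr" -> "yirue" -> "bluxh" -> "bluxh"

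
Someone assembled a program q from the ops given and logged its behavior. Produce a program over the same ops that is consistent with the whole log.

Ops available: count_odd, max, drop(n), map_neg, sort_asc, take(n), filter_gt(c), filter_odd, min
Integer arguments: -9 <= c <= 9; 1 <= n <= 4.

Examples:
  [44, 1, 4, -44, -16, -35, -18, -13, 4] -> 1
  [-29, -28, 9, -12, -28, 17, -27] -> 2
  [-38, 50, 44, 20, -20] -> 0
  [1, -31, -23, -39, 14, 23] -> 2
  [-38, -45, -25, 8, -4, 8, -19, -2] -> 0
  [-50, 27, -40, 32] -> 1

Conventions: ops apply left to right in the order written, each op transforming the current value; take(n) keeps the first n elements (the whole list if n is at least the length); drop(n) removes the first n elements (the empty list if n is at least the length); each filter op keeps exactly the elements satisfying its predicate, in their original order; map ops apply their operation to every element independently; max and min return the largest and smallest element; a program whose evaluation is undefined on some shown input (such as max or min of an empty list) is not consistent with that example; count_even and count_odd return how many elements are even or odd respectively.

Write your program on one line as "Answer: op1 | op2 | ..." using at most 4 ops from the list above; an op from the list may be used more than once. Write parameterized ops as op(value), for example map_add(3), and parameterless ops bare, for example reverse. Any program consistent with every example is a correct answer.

filter_gt(0) | filter_odd | count_odd

Check, running the answer program on each example:
  [44, 1, 4, -44, -16, -35, -18, -13, 4] -> [44, 1, 4, 4] -> [1] -> 1
  [-29, -28, 9, -12, -28, 17, -27] -> [9, 17] -> [9, 17] -> 2
  [-38, 50, 44, 20, -20] -> [50, 44, 20] -> [] -> 0
  [1, -31, -23, -39, 14, 23] -> [1, 14, 23] -> [1, 23] -> 2
  [-38, -45, -25, 8, -4, 8, -19, -2] -> [8, 8] -> [] -> 0
  [-50, 27, -40, 32] -> [27, 32] -> [27] -> 1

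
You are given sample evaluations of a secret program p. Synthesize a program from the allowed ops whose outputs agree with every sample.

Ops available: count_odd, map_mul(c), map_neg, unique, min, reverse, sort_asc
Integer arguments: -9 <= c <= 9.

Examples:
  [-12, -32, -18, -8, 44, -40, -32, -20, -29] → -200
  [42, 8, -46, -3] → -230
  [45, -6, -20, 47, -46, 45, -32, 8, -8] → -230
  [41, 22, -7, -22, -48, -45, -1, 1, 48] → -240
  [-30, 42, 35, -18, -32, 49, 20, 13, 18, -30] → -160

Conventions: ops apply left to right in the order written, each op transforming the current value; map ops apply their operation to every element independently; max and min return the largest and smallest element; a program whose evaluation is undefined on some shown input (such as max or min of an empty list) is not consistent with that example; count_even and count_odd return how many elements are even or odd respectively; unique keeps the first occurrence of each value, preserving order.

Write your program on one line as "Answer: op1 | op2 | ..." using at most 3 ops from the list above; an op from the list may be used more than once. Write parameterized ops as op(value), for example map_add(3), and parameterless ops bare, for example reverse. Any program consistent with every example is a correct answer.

map_mul(5) | reverse | min

Check, running the answer program on each example:
  [-12, -32, -18, -8, 44, -40, -32, -20, -29] -> [-60, -160, -90, -40, 220, -200, -160, -100, -145] -> [-145, -100, -160, -200, 220, -40, -90, -160, -60] -> -200
  [42, 8, -46, -3] -> [210, 40, -230, -15] -> [-15, -230, 40, 210] -> -230
  [45, -6, -20, 47, -46, 45, -32, 8, -8] -> [225, -30, -100, 235, -230, 225, -160, 40, -40] -> [-40, 40, -160, 225, -230, 235, -100, -30, 225] -> -230
  [41, 22, -7, -22, -48, -45, -1, 1, 48] -> [205, 110, -35, -110, -240, -225, -5, 5, 240] -> [240, 5, -5, -225, -240, -110, -35, 110, 205] -> -240
  [-30, 42, 35, -18, -32, 49, 20, 13, 18, -30] -> [-150, 210, 175, -90, -160, 245, 100, 65, 90, -150] -> [-150, 90, 65, 100, 245, -160, -90, 175, 210, -150] -> -160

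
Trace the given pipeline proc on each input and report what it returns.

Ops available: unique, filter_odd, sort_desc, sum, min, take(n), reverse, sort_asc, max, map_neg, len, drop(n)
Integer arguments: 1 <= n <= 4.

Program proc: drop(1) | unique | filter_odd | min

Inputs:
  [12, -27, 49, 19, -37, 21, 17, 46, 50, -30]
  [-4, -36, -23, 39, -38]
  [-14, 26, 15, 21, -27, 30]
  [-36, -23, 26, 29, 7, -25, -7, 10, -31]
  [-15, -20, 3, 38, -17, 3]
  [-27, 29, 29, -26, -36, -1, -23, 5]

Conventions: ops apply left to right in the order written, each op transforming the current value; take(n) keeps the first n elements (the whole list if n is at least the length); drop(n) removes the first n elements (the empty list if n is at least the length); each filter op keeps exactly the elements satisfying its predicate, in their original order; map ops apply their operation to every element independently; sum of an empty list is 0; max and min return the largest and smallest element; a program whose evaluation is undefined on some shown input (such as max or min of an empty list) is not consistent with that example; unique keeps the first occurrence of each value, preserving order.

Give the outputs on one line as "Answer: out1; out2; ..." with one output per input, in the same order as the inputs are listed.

-37; -23; -27; -31; -17; -23

Execution, op by op:
  [12, -27, 49, 19, -37, 21, 17, 46, 50, -30] -> [-27, 49, 19, -37, 21, 17, 46, 50, -30] -> [-27, 49, 19, -37, 21, 17, 46, 50, -30] -> [-27, 49, 19, -37, 21, 17] -> -37
  [-4, -36, -23, 39, -38] -> [-36, -23, 39, -38] -> [-36, -23, 39, -38] -> [-23, 39] -> -23
  [-14, 26, 15, 21, -27, 30] -> [26, 15, 21, -27, 30] -> [26, 15, 21, -27, 30] -> [15, 21, -27] -> -27
  [-36, -23, 26, 29, 7, -25, -7, 10, -31] -> [-23, 26, 29, 7, -25, -7, 10, -31] -> [-23, 26, 29, 7, -25, -7, 10, -31] -> [-23, 29, 7, -25, -7, -31] -> -31
  [-15, -20, 3, 38, -17, 3] -> [-20, 3, 38, -17, 3] -> [-20, 3, 38, -17] -> [3, -17] -> -17
  [-27, 29, 29, -26, -36, -1, -23, 5] -> [29, 29, -26, -36, -1, -23, 5] -> [29, -26, -36, -1, -23, 5] -> [29, -1, -23, 5] -> -23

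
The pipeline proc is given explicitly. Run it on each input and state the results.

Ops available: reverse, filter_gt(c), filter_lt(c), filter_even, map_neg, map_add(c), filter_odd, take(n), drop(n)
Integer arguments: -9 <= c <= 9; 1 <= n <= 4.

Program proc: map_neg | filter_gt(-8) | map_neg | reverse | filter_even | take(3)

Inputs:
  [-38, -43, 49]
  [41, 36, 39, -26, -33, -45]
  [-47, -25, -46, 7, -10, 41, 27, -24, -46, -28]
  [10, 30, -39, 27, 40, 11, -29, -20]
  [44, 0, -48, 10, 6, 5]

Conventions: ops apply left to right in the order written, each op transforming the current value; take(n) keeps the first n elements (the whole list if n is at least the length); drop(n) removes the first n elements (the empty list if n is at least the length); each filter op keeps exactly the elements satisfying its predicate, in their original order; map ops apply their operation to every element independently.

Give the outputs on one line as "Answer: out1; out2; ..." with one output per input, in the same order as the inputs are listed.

[-38]; [-26]; [-28, -46, -24]; [-20]; [6, -48, 0]

Execution, op by op:
  [-38, -43, 49] -> [38, 43, -49] -> [38, 43] -> [-38, -43] -> [-43, -38] -> [-38] -> [-38]
  [41, 36, 39, -26, -33, -45] -> [-41, -36, -39, 26, 33, 45] -> [26, 33, 45] -> [-26, -33, -45] -> [-45, -33, -26] -> [-26] -> [-26]
  [-47, -25, -46, 7, -10, 41, 27, -24, -46, -28] -> [47, 25, 46, -7, 10, -41, -27, 24, 46, 28] -> [47, 25, 46, -7, 10, 24, 46, 28] -> [-47, -25, -46, 7, -10, -24, -46, -28] -> [-28, -46, -24, -10, 7, -46, -25, -47] -> [-28, -46, -24, -10, -46] -> [-28, -46, -24]
  [10, 30, -39, 27, 40, 11, -29, -20] -> [-10, -30, 39, -27, -40, -11, 29, 20] -> [39, 29, 20] -> [-39, -29, -20] -> [-20, -29, -39] -> [-20] -> [-20]
  [44, 0, -48, 10, 6, 5] -> [-44, 0, 48, -10, -6, -5] -> [0, 48, -6, -5] -> [0, -48, 6, 5] -> [5, 6, -48, 0] -> [6, -48, 0] -> [6, -48, 0]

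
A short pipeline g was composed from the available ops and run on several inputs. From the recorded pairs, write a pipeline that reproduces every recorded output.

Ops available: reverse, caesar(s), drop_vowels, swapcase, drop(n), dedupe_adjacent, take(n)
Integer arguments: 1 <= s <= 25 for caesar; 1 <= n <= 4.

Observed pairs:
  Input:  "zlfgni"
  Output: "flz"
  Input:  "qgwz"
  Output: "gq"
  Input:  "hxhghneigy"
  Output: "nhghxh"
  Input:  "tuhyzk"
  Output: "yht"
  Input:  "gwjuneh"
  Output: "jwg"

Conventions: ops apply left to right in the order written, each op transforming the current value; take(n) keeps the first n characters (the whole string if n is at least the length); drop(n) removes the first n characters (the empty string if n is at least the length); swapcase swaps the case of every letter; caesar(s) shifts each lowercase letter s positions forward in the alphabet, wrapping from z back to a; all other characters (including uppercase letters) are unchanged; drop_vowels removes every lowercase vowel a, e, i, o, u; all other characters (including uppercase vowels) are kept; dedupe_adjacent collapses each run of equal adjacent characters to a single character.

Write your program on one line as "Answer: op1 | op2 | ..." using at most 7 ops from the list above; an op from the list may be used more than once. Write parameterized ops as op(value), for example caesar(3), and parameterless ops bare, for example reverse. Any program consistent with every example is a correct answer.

reverse | drop_vowels | swapcase | drop(1) | swapcase | drop(1)

Check, running the answer program on each example:
  "zlfgni" -> "ingflz" -> "ngflz" -> "NGFLZ" -> "GFLZ" -> "gflz" -> "flz"
  "qgwz" -> "zwgq" -> "zwgq" -> "ZWGQ" -> "WGQ" -> "wgq" -> "gq"
  "hxhghneigy" -> "ygienhghxh" -> "ygnhghxh" -> "YGNHGHXH" -> "GNHGHXH" -> "gnhghxh" -> "nhghxh"
  "tuhyzk" -> "kzyhut" -> "kzyht" -> "KZYHT" -> "ZYHT" -> "zyht" -> "yht"
  "gwjuneh" -> "henujwg" -> "hnjwg" -> "HNJWG" -> "NJWG" -> "njwg" -> "jwg"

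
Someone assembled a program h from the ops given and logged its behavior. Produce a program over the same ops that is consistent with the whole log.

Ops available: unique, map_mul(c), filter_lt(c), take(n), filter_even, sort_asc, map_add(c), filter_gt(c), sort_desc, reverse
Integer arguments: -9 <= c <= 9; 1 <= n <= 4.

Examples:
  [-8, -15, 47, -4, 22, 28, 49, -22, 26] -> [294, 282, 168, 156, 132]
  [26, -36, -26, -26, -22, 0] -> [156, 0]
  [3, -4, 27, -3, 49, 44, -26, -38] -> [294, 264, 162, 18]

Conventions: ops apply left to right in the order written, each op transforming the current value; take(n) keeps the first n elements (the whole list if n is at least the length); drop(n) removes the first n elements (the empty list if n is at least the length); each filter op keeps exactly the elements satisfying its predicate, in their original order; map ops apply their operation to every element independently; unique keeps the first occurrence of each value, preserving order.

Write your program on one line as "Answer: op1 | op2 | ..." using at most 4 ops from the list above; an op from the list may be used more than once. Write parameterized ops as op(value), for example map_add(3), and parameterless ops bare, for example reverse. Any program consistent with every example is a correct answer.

sort_desc | map_mul(6) | filter_gt(-2)

Check, running the answer program on each example:
  [-8, -15, 47, -4, 22, 28, 49, -22, 26] -> [49, 47, 28, 26, 22, -4, -8, -15, -22] -> [294, 282, 168, 156, 132, -24, -48, -90, -132] -> [294, 282, 168, 156, 132]
  [26, -36, -26, -26, -22, 0] -> [26, 0, -22, -26, -26, -36] -> [156, 0, -132, -156, -156, -216] -> [156, 0]
  [3, -4, 27, -3, 49, 44, -26, -38] -> [49, 44, 27, 3, -3, -4, -26, -38] -> [294, 264, 162, 18, -18, -24, -156, -228] -> [294, 264, 162, 18]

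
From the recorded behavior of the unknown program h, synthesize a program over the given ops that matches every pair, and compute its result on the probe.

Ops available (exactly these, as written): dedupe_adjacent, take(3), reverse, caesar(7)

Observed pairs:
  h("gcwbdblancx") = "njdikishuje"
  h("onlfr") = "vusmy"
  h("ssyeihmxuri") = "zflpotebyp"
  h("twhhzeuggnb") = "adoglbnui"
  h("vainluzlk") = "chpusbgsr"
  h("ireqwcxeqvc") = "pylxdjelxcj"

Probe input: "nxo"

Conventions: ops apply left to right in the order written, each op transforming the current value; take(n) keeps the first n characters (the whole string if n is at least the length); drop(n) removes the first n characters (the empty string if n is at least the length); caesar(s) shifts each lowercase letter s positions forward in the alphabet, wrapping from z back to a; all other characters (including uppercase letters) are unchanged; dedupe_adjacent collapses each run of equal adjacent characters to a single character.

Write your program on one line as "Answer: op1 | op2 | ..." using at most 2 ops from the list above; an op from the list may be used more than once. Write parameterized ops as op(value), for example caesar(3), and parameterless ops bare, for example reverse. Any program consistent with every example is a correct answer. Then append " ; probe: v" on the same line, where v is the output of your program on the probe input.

caesar(7) | dedupe_adjacent ; probe: "uev"

Check, running the answer program on each example:
  "gcwbdblancx" -> "njdikishuje" -> "njdikishuje"
  "onlfr" -> "vusmy" -> "vusmy"
  "ssyeihmxuri" -> "zzflpotebyp" -> "zflpotebyp"
  "twhhzeuggnb" -> "adooglbnnui" -> "adoglbnui"
  "vainluzlk" -> "chpusbgsr" -> "chpusbgsr"
  "ireqwcxeqvc" -> "pylxdjelxcj" -> "pylxdjelxcj"
  probe: "nxo" -> "uev" -> "uev"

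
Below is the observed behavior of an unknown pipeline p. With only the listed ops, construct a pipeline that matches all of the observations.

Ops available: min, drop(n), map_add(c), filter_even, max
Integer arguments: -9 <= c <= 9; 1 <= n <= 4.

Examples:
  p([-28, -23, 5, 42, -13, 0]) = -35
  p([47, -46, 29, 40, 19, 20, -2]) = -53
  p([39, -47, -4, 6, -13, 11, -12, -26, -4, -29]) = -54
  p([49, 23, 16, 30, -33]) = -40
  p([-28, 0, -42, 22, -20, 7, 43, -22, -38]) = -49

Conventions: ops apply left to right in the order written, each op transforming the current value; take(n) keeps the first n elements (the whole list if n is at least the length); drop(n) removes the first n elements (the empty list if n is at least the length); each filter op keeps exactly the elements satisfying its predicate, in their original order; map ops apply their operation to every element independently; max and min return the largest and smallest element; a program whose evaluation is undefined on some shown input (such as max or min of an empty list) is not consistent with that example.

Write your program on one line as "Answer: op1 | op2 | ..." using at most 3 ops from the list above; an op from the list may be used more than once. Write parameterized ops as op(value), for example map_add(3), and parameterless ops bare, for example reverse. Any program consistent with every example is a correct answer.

map_add(1) | map_add(-8) | min

Check, running the answer program on each example:
  [-28, -23, 5, 42, -13, 0] -> [-27, -22, 6, 43, -12, 1] -> [-35, -30, -2, 35, -20, -7] -> -35
  [47, -46, 29, 40, 19, 20, -2] -> [48, -45, 30, 41, 20, 21, -1] -> [40, -53, 22, 33, 12, 13, -9] -> -53
  [39, -47, -4, 6, -13, 11, -12, -26, -4, -29] -> [40, -46, -3, 7, -12, 12, -11, -25, -3, -28] -> [32, -54, -11, -1, -20, 4, -19, -33, -11, -36] -> -54
  [49, 23, 16, 30, -33] -> [50, 24, 17, 31, -32] -> [42, 16, 9, 23, -40] -> -40
  [-28, 0, -42, 22, -20, 7, 43, -22, -38] -> [-27, 1, -41, 23, -19, 8, 44, -21, -37] -> [-35, -7, -49, 15, -27, 0, 36, -29, -45] -> -49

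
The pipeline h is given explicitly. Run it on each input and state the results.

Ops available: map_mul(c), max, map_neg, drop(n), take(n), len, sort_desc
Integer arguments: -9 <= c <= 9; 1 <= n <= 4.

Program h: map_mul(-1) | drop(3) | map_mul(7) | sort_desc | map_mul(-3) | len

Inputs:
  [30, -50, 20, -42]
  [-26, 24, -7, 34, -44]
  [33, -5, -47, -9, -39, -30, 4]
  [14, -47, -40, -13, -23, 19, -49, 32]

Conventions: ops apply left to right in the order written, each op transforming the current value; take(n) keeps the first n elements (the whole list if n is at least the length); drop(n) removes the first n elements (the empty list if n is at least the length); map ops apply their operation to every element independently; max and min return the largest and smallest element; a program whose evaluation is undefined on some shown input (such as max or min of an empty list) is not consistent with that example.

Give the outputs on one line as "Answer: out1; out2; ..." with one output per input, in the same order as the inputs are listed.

Execution, op by op:
  [30, -50, 20, -42] -> [-30, 50, -20, 42] -> [42] -> [294] -> [294] -> [-882] -> 1
  [-26, 24, -7, 34, -44] -> [26, -24, 7, -34, 44] -> [-34, 44] -> [-238, 308] -> [308, -238] -> [-924, 714] -> 2
  [33, -5, -47, -9, -39, -30, 4] -> [-33, 5, 47, 9, 39, 30, -4] -> [9, 39, 30, -4] -> [63, 273, 210, -28] -> [273, 210, 63, -28] -> [-819, -630, -189, 84] -> 4
  [14, -47, -40, -13, -23, 19, -49, 32] -> [-14, 47, 40, 13, 23, -19, 49, -32] -> [13, 23, -19, 49, -32] -> [91, 161, -133, 343, -224] -> [343, 161, 91, -133, -224] -> [-1029, -483, -273, 399, 672] -> 5

1; 2; 4; 5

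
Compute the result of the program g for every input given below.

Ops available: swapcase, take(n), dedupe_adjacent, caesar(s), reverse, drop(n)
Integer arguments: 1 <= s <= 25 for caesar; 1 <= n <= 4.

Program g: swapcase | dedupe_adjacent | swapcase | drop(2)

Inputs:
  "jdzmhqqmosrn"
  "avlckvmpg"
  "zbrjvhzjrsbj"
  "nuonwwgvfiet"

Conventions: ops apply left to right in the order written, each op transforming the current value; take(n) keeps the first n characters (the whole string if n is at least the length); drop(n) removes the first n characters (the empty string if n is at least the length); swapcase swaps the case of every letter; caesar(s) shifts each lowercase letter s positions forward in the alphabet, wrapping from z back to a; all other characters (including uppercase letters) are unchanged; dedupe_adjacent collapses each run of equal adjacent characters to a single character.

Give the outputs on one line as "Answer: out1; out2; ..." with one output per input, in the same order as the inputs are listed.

"zmhqmosrn"; "lckvmpg"; "rjvhzjrsbj"; "onwgvfiet"

Execution, op by op:
  "jdzmhqqmosrn" -> "JDZMHQQMOSRN" -> "JDZMHQMOSRN" -> "jdzmhqmosrn" -> "zmhqmosrn"
  "avlckvmpg" -> "AVLCKVMPG" -> "AVLCKVMPG" -> "avlckvmpg" -> "lckvmpg"
  "zbrjvhzjrsbj" -> "ZBRJVHZJRSBJ" -> "ZBRJVHZJRSBJ" -> "zbrjvhzjrsbj" -> "rjvhzjrsbj"
  "nuonwwgvfiet" -> "NUONWWGVFIET" -> "NUONWGVFIET" -> "nuonwgvfiet" -> "onwgvfiet"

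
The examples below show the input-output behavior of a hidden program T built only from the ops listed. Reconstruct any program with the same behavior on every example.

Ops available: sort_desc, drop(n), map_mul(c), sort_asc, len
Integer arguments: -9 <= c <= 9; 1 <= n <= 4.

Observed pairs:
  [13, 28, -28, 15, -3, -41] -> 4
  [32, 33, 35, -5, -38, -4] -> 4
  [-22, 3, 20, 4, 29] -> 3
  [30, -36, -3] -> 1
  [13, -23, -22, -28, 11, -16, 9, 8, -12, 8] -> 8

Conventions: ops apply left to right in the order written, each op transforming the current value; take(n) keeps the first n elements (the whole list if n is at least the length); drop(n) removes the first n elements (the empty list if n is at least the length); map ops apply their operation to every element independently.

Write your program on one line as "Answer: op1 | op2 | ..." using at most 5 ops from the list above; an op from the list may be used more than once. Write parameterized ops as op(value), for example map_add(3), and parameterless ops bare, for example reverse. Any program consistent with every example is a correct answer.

sort_asc | map_mul(5) | drop(2) | len

Check, running the answer program on each example:
  [13, 28, -28, 15, -3, -41] -> [-41, -28, -3, 13, 15, 28] -> [-205, -140, -15, 65, 75, 140] -> [-15, 65, 75, 140] -> 4
  [32, 33, 35, -5, -38, -4] -> [-38, -5, -4, 32, 33, 35] -> [-190, -25, -20, 160, 165, 175] -> [-20, 160, 165, 175] -> 4
  [-22, 3, 20, 4, 29] -> [-22, 3, 4, 20, 29] -> [-110, 15, 20, 100, 145] -> [20, 100, 145] -> 3
  [30, -36, -3] -> [-36, -3, 30] -> [-180, -15, 150] -> [150] -> 1
  [13, -23, -22, -28, 11, -16, 9, 8, -12, 8] -> [-28, -23, -22, -16, -12, 8, 8, 9, 11, 13] -> [-140, -115, -110, -80, -60, 40, 40, 45, 55, 65] -> [-110, -80, -60, 40, 40, 45, 55, 65] -> 8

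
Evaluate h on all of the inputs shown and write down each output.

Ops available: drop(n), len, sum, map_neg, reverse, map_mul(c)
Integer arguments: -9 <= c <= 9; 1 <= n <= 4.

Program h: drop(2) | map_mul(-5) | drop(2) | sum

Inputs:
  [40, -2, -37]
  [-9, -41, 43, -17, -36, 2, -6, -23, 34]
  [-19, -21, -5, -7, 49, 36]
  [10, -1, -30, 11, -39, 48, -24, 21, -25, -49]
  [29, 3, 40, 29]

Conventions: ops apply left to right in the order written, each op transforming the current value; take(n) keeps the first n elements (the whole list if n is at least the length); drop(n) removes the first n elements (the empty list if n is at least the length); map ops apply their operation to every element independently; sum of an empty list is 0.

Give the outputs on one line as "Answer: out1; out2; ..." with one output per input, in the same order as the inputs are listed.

0; 145; -425; 340; 0

Execution, op by op:
  [40, -2, -37] -> [-37] -> [185] -> [] -> 0
  [-9, -41, 43, -17, -36, 2, -6, -23, 34] -> [43, -17, -36, 2, -6, -23, 34] -> [-215, 85, 180, -10, 30, 115, -170] -> [180, -10, 30, 115, -170] -> 145
  [-19, -21, -5, -7, 49, 36] -> [-5, -7, 49, 36] -> [25, 35, -245, -180] -> [-245, -180] -> -425
  [10, -1, -30, 11, -39, 48, -24, 21, -25, -49] -> [-30, 11, -39, 48, -24, 21, -25, -49] -> [150, -55, 195, -240, 120, -105, 125, 245] -> [195, -240, 120, -105, 125, 245] -> 340
  [29, 3, 40, 29] -> [40, 29] -> [-200, -145] -> [] -> 0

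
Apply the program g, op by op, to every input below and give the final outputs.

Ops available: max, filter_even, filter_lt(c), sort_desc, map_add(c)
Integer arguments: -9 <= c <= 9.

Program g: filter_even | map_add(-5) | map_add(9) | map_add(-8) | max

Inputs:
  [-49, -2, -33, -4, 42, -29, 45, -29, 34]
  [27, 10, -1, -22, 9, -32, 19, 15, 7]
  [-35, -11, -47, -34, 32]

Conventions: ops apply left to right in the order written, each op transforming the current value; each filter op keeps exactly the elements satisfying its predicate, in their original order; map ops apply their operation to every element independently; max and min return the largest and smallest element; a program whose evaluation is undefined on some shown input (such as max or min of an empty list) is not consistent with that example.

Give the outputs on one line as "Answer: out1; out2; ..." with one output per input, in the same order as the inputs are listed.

38; 6; 28

Execution, op by op:
  [-49, -2, -33, -4, 42, -29, 45, -29, 34] -> [-2, -4, 42, 34] -> [-7, -9, 37, 29] -> [2, 0, 46, 38] -> [-6, -8, 38, 30] -> 38
  [27, 10, -1, -22, 9, -32, 19, 15, 7] -> [10, -22, -32] -> [5, -27, -37] -> [14, -18, -28] -> [6, -26, -36] -> 6
  [-35, -11, -47, -34, 32] -> [-34, 32] -> [-39, 27] -> [-30, 36] -> [-38, 28] -> 28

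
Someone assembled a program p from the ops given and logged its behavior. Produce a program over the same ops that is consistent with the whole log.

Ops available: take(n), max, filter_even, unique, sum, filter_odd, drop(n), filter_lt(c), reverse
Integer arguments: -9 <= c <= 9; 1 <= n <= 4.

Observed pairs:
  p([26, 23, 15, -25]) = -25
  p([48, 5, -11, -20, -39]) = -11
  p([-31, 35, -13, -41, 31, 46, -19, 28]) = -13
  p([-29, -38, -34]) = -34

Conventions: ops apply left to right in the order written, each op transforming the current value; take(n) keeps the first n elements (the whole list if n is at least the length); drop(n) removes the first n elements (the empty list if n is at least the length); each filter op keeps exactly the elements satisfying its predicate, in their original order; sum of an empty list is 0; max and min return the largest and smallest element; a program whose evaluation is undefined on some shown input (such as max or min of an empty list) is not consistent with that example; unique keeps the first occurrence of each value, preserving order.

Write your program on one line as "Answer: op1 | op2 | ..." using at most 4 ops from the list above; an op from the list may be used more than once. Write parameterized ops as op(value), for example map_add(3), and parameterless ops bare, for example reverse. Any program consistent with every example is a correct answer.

drop(2) | take(3) | filter_lt(-8) | max

Check, running the answer program on each example:
  [26, 23, 15, -25] -> [15, -25] -> [15, -25] -> [-25] -> -25
  [48, 5, -11, -20, -39] -> [-11, -20, -39] -> [-11, -20, -39] -> [-11, -20, -39] -> -11
  [-31, 35, -13, -41, 31, 46, -19, 28] -> [-13, -41, 31, 46, -19, 28] -> [-13, -41, 31] -> [-13, -41] -> -13
  [-29, -38, -34] -> [-34] -> [-34] -> [-34] -> -34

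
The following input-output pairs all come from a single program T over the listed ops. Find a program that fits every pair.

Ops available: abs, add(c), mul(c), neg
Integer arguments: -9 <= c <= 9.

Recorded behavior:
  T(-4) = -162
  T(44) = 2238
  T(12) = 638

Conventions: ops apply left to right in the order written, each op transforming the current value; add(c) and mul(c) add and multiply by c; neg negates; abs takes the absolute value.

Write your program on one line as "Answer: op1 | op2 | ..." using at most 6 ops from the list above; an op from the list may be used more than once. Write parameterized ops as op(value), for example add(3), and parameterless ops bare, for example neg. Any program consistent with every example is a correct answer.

mul(-5) | add(-2) | mul(-5) | add(9) | mul(-2) | neg

Check, running the answer program on each example:
  -4 -> 20 -> 18 -> -90 -> -81 -> 162 -> -162
  44 -> -220 -> -222 -> 1110 -> 1119 -> -2238 -> 2238
  12 -> -60 -> -62 -> 310 -> 319 -> -638 -> 638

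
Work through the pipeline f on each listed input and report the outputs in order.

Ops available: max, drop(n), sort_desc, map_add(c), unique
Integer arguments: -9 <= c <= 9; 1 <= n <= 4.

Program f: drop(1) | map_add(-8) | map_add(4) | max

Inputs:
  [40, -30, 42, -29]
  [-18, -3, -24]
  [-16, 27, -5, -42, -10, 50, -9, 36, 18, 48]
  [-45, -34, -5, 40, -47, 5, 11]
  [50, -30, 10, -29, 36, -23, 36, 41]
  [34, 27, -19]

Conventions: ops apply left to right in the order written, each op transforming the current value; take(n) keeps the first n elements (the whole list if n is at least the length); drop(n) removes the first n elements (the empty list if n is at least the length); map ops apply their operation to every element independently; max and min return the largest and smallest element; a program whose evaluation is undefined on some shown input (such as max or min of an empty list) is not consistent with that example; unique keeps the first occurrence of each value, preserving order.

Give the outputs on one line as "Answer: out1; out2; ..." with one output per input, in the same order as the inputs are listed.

Execution, op by op:
  [40, -30, 42, -29] -> [-30, 42, -29] -> [-38, 34, -37] -> [-34, 38, -33] -> 38
  [-18, -3, -24] -> [-3, -24] -> [-11, -32] -> [-7, -28] -> -7
  [-16, 27, -5, -42, -10, 50, -9, 36, 18, 48] -> [27, -5, -42, -10, 50, -9, 36, 18, 48] -> [19, -13, -50, -18, 42, -17, 28, 10, 40] -> [23, -9, -46, -14, 46, -13, 32, 14, 44] -> 46
  [-45, -34, -5, 40, -47, 5, 11] -> [-34, -5, 40, -47, 5, 11] -> [-42, -13, 32, -55, -3, 3] -> [-38, -9, 36, -51, 1, 7] -> 36
  [50, -30, 10, -29, 36, -23, 36, 41] -> [-30, 10, -29, 36, -23, 36, 41] -> [-38, 2, -37, 28, -31, 28, 33] -> [-34, 6, -33, 32, -27, 32, 37] -> 37
  [34, 27, -19] -> [27, -19] -> [19, -27] -> [23, -23] -> 23

38; -7; 46; 36; 37; 23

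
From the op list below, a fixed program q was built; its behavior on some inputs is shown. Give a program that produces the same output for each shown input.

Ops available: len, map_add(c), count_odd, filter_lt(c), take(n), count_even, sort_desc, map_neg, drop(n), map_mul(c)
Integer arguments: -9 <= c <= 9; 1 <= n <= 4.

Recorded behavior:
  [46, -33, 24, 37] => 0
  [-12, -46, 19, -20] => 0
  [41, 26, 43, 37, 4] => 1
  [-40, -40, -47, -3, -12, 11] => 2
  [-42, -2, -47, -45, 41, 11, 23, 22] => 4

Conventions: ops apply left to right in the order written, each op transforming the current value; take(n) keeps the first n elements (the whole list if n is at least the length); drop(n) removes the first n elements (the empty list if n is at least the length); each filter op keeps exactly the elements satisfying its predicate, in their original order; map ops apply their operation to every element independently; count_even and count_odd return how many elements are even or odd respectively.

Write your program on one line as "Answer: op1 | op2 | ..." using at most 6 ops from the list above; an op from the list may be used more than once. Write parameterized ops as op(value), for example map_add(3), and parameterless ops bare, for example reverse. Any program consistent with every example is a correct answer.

drop(4) | sort_desc | map_mul(9) | map_neg | len

Check, running the answer program on each example:
  [46, -33, 24, 37] -> [] -> [] -> [] -> [] -> 0
  [-12, -46, 19, -20] -> [] -> [] -> [] -> [] -> 0
  [41, 26, 43, 37, 4] -> [4] -> [4] -> [36] -> [-36] -> 1
  [-40, -40, -47, -3, -12, 11] -> [-12, 11] -> [11, -12] -> [99, -108] -> [-99, 108] -> 2
  [-42, -2, -47, -45, 41, 11, 23, 22] -> [41, 11, 23, 22] -> [41, 23, 22, 11] -> [369, 207, 198, 99] -> [-369, -207, -198, -99] -> 4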